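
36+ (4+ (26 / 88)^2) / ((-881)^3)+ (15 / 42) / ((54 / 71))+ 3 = 9875460386862359 / 250204365213264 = 39.47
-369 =-369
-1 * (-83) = 83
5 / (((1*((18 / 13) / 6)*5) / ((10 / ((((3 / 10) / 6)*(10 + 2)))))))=650 / 9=72.22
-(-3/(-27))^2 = -1/81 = -0.01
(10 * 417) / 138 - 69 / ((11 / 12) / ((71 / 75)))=-41.04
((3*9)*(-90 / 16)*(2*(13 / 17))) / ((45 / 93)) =-32643 / 68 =-480.04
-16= -16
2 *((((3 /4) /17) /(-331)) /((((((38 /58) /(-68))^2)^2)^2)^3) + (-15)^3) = -1055378377638948144217769637792394620862283484513449676679959403327814750211402 /1621490530148040296664093736991851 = -650869282315570022215440800000000000000000000.00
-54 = -54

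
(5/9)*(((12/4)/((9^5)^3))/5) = 1/617673396283947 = 0.00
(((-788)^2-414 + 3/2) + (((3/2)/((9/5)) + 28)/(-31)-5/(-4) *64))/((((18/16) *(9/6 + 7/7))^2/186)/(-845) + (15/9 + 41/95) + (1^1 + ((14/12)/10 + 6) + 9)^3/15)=1601239019440320000/725478073299539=2207.15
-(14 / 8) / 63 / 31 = -1 / 1116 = -0.00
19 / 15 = 1.27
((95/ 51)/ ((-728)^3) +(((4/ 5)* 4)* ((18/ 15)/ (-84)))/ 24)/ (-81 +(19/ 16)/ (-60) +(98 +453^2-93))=-0.00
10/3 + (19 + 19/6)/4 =71/8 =8.88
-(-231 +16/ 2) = 223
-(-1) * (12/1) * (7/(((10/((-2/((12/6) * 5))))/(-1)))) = 42/25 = 1.68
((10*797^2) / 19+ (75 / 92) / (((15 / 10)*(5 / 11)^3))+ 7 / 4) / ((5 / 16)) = 11688109092 / 10925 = 1069849.80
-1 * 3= -3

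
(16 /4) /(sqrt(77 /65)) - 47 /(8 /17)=-799 /8+4*sqrt(5005) /77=-96.20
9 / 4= 2.25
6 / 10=3 / 5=0.60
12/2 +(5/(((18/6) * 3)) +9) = 140/9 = 15.56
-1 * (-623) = 623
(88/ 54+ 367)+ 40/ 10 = 372.63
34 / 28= 17 / 14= 1.21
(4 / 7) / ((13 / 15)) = 60 / 91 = 0.66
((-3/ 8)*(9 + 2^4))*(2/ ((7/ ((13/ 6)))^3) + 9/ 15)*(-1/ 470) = 122117/ 9285696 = 0.01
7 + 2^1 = 9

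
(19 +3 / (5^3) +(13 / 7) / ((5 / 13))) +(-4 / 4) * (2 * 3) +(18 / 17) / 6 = 268182 / 14875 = 18.03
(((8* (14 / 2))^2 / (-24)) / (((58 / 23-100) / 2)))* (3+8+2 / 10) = 504896 / 16815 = 30.03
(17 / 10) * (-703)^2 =8401553 / 10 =840155.30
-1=-1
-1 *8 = -8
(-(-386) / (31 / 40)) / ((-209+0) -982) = -15440 / 36921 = -0.42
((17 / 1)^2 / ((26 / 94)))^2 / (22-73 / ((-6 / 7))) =1106987334 / 108667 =10186.97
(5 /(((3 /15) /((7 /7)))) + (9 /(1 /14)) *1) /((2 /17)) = 2567 /2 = 1283.50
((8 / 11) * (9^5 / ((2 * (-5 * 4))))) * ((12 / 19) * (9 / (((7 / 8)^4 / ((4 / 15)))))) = -34828517376 / 12545225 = -2776.24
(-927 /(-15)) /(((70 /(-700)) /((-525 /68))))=4771.32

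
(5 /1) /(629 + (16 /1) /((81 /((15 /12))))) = 0.01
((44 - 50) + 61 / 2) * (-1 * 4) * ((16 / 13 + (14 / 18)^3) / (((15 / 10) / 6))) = -666.90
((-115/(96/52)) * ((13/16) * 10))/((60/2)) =-19435/1152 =-16.87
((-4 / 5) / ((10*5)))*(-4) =8 / 125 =0.06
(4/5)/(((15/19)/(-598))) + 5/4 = -181417/300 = -604.72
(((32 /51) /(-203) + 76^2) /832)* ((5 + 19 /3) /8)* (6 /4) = 3737431 /253344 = 14.75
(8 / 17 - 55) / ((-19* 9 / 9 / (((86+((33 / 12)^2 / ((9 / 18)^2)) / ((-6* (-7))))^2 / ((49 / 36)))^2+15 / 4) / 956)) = 83758684008.31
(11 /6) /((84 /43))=473 /504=0.94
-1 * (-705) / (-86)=-705 / 86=-8.20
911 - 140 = 771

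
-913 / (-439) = 913 / 439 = 2.08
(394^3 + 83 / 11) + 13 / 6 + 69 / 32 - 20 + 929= 64589083541 / 1056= 61163904.87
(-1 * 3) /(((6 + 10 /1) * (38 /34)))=-51 /304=-0.17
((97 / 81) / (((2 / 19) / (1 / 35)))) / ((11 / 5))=1843 / 12474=0.15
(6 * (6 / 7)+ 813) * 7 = 5727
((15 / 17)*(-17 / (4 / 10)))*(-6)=225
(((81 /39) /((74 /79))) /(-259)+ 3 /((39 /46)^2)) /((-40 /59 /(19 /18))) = -45369189349 /6996356640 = -6.48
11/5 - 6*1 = -19/5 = -3.80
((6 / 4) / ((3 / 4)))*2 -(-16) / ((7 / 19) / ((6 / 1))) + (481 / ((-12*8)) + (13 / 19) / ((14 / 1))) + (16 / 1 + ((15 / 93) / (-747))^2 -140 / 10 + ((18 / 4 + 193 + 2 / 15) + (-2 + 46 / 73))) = 381420864284881933 / 833026994422560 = 457.87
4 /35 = 0.11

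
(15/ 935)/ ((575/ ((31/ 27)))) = 0.00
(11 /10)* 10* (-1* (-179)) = 1969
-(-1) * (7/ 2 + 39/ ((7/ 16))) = 1297/ 14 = 92.64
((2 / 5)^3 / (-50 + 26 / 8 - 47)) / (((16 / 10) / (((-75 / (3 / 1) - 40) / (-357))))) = -52 / 669375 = -0.00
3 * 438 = 1314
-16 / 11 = -1.45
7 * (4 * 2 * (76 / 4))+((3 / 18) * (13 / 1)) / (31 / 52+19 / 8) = 1064.73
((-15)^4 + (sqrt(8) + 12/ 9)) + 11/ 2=2* sqrt(2) + 303791/ 6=50634.66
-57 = -57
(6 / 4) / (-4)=-3 / 8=-0.38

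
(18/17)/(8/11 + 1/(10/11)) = 660/1139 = 0.58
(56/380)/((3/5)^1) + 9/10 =653/570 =1.15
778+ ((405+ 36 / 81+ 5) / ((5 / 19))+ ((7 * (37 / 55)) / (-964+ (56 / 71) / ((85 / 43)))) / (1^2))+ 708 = 974141500103 / 319843260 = 3045.68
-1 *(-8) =8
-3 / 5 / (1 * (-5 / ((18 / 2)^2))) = 243 / 25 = 9.72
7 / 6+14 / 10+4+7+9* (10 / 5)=947 / 30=31.57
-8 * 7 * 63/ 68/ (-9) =98/ 17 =5.76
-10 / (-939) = 10 / 939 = 0.01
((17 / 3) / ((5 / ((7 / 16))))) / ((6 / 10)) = 119 / 144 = 0.83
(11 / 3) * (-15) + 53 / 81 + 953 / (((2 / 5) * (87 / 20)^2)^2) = -2160450962 / 57289761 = -37.71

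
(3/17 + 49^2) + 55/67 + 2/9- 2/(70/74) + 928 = 1194074261/358785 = 3328.11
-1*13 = -13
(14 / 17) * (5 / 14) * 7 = 35 / 17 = 2.06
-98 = -98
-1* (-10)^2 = -100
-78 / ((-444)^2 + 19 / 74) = -5772 / 14588083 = -0.00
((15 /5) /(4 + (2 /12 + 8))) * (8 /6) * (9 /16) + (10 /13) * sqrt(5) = 27 /146 + 10 * sqrt(5) /13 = 1.90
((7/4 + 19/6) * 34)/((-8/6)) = -125.38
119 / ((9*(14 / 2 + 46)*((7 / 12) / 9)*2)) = 1.92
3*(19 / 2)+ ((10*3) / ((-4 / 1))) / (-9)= 88 / 3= 29.33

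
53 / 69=0.77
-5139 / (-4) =5139 / 4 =1284.75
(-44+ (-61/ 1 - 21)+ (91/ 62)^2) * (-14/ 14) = 476063/ 3844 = 123.85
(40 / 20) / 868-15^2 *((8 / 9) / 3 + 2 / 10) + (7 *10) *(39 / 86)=-4474411 / 55986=-79.92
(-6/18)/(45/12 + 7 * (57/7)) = -4/729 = -0.01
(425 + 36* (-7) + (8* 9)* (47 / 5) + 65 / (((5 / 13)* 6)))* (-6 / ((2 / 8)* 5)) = -4214.24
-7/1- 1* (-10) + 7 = 10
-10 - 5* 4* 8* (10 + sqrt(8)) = -1610 - 320* sqrt(2) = -2062.55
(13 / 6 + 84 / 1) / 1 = 517 / 6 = 86.17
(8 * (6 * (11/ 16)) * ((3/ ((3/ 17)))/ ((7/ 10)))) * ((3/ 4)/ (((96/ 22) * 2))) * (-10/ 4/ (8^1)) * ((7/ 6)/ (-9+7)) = 51425/ 4096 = 12.55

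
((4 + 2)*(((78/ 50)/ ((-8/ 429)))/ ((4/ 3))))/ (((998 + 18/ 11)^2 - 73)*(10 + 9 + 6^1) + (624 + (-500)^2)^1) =-18220059/ 1221162031600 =-0.00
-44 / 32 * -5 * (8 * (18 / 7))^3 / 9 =2280960 / 343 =6650.03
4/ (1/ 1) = 4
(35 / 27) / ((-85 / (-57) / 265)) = 35245 / 153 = 230.36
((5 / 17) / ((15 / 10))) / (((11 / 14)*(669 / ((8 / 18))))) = 560 / 3377781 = 0.00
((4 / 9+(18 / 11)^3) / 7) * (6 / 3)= 115624 / 83853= 1.38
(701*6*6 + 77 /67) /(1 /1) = 1690889 /67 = 25237.15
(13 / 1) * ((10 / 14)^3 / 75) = 65 / 1029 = 0.06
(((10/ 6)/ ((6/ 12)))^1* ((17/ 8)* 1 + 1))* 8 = 250/ 3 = 83.33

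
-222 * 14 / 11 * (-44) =12432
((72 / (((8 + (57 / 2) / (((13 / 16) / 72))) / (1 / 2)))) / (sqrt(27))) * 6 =39 * sqrt(3) / 4117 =0.02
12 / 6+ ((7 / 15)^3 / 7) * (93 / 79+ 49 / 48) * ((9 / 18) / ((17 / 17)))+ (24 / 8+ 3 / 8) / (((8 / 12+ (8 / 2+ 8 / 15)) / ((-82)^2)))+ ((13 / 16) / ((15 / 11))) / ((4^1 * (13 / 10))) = 145286599777 / 33274800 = 4366.27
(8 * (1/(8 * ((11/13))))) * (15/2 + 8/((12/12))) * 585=235755/22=10716.14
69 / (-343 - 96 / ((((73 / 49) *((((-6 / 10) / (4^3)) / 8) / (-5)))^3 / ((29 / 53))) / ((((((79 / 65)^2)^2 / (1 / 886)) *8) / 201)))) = -0.00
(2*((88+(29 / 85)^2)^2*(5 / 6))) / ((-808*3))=-5.34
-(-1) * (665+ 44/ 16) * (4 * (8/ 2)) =10684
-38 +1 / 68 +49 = 749 / 68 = 11.01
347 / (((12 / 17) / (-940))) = -1386265 / 3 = -462088.33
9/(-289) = -9/289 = -0.03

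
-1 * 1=-1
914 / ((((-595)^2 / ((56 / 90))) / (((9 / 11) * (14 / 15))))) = 7312 / 5960625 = 0.00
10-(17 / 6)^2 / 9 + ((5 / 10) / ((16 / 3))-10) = -2069 / 2592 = -0.80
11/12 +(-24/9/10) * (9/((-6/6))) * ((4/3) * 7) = 1399/60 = 23.32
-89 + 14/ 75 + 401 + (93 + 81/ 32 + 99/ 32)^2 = 10039.08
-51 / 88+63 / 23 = 2.16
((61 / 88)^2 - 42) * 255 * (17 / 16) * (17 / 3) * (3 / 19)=-23694932265 / 2354176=-10065.06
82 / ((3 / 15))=410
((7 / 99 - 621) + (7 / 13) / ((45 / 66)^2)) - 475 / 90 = -40221889 / 64350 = -625.05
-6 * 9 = -54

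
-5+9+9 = 13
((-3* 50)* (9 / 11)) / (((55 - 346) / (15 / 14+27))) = 88425 / 7469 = 11.84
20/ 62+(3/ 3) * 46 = 1436/ 31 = 46.32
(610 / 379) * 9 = 5490 / 379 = 14.49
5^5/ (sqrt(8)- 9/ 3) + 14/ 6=-28118/ 3- 6250 * sqrt(2)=-18211.50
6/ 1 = 6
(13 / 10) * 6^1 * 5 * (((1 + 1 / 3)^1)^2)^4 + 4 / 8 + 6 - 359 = 162101 / 4374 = 37.06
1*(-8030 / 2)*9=-36135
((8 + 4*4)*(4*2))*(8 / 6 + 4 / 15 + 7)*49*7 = 2831808 / 5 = 566361.60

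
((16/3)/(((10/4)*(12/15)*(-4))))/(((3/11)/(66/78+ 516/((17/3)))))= -446842/1989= -224.66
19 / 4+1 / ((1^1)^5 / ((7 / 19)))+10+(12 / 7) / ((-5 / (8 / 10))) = 197427 / 13300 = 14.84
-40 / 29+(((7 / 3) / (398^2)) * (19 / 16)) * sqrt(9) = -101374703 / 73499456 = -1.38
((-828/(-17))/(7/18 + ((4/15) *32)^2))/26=62100/2426801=0.03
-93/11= -8.45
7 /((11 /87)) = 55.36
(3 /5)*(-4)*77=-924 /5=-184.80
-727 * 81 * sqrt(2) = -58887 * sqrt(2) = -83278.79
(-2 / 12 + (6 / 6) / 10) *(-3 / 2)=1 / 10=0.10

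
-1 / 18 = -0.06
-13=-13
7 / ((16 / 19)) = 133 / 16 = 8.31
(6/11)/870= 1/1595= 0.00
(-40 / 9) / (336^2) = -5 / 127008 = -0.00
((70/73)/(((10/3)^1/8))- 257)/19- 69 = -114296/1387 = -82.41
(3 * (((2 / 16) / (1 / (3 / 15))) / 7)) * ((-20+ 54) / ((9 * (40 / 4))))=17 / 4200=0.00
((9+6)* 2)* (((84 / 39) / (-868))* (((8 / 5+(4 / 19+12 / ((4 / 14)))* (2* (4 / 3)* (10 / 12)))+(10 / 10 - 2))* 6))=-322852 / 7657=-42.16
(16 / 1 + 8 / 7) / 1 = 17.14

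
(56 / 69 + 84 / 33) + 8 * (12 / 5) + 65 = 332279 / 3795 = 87.56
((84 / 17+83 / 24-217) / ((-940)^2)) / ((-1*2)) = 85109 / 721017600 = 0.00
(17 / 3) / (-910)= -17 / 2730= -0.01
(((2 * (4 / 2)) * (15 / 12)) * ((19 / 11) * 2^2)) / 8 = 95 / 22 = 4.32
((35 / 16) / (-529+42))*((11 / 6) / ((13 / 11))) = -4235 / 607776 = -0.01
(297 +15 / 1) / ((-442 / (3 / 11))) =-36 / 187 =-0.19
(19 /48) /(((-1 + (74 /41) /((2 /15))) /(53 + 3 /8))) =332633 /197376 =1.69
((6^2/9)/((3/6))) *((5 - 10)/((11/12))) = -480/11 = -43.64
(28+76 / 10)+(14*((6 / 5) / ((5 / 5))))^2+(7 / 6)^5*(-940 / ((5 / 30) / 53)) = -5230705121 / 8100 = -645766.06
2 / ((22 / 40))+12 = 172 / 11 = 15.64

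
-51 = -51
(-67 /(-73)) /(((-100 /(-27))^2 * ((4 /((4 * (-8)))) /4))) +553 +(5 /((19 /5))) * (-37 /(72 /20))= 8384449513 /15603750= 537.34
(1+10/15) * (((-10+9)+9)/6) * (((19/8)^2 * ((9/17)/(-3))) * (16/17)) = -1805/867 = -2.08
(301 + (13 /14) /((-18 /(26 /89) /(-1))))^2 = 11394560589889 /125753796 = 90610.07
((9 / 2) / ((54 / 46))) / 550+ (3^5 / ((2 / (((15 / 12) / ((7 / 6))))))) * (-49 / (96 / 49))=-343813889 / 105600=-3255.81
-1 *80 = -80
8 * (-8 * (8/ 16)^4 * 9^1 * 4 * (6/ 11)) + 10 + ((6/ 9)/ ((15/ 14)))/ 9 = -305062/ 4455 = -68.48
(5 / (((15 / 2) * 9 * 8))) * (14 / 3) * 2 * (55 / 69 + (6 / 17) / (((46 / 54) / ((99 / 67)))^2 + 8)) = 410356773827 / 5656514678469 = 0.07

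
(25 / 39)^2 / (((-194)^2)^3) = 625 / 81084826847808576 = 0.00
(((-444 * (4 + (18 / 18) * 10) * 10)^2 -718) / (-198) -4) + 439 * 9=-1931541688 / 99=-19510522.10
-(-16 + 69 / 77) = 1163 / 77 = 15.10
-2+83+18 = 99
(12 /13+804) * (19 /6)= 33136 /13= 2548.92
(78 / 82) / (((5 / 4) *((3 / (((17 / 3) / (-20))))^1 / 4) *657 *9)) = -884 / 18182475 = -0.00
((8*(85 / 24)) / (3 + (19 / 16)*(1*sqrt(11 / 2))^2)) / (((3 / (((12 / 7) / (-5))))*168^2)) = -34 / 2824605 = -0.00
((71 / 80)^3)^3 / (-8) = -45848500718449031 / 1073741824000000000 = -0.04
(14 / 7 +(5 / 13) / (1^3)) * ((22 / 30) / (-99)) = -31 / 1755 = -0.02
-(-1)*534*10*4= 21360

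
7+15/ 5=10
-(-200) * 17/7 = 3400/7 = 485.71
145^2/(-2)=-21025/2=-10512.50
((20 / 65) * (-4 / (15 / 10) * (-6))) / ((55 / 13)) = 64 / 55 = 1.16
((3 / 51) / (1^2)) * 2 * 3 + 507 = 8625 / 17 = 507.35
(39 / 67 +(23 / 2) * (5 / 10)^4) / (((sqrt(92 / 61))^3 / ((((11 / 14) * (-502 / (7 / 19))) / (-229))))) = 8924797211 * sqrt(1403) / 101812711168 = 3.28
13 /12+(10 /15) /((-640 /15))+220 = 42445 /192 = 221.07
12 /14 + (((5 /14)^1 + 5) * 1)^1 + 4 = 143 /14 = 10.21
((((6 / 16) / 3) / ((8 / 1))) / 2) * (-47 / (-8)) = 47 / 1024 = 0.05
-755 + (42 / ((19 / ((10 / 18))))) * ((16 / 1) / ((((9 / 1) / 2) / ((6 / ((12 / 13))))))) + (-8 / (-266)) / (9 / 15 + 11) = -75668995 / 104139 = -726.62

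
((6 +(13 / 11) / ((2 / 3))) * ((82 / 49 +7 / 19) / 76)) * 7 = 17109 / 11704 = 1.46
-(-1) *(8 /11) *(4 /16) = 2 /11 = 0.18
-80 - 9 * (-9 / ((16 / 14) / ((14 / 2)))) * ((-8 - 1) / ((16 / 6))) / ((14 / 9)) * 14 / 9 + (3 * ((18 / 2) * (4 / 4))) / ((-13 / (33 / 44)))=-1460975 / 832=-1755.98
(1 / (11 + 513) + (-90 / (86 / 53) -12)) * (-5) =7600405 / 22532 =337.32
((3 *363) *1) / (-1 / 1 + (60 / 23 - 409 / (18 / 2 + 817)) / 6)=-124132932 / 73835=-1681.22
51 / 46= 1.11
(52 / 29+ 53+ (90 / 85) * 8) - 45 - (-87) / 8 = 29.14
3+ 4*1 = 7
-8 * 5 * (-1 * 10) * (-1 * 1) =-400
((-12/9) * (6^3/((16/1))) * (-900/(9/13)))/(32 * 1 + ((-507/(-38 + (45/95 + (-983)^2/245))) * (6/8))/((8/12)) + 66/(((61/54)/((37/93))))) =55019949033600/129552788197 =424.69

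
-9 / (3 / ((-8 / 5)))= 24 / 5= 4.80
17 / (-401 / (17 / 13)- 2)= -289 / 5247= -0.06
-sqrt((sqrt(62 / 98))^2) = -sqrt(31) / 7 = -0.80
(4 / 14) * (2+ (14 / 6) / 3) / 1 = 50 / 63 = 0.79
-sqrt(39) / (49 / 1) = -sqrt(39) / 49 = -0.13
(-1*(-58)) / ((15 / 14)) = 812 / 15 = 54.13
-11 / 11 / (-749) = 1 / 749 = 0.00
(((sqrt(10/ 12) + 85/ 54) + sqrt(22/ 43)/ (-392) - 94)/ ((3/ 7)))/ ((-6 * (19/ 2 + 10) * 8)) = -7 * sqrt(30)/ 16848 + sqrt(946)/ 6761664 + 34937/ 151632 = 0.23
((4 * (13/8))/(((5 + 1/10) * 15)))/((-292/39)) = -169/14892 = -0.01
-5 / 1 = -5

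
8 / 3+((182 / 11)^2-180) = 96.42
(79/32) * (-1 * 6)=-237/16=-14.81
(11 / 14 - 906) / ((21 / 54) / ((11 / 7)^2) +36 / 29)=-400226013 / 618485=-647.11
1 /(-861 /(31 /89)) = -31 /76629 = -0.00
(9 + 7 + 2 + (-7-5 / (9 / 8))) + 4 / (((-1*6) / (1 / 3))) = 19 / 3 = 6.33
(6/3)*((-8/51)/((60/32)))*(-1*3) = 128/255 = 0.50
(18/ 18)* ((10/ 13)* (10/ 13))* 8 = 800/ 169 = 4.73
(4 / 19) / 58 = 2 / 551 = 0.00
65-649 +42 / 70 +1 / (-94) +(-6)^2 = -547.41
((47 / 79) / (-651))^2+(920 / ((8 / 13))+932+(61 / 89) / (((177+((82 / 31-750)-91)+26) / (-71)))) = 11252983543710714605 / 4636435281118704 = 2427.08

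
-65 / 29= -2.24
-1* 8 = -8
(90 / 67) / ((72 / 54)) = 135 / 134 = 1.01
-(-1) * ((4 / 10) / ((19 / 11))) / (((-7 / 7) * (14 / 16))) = -176 / 665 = -0.26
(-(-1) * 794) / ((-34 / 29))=-677.24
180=180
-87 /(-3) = 29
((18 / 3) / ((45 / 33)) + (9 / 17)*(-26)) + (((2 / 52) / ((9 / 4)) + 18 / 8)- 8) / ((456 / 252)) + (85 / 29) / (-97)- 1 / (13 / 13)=-19224544589 / 1417414440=-13.56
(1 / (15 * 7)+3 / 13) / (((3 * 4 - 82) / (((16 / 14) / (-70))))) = 656 / 11704875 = 0.00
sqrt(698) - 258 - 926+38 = -1146+sqrt(698) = -1119.58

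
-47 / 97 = -0.48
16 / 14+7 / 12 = 145 / 84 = 1.73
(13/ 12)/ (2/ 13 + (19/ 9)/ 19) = 507/ 124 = 4.09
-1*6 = -6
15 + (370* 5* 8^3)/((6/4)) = 1894445/3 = 631481.67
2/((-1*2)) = -1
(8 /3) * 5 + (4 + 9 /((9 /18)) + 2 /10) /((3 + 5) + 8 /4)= 2333 /150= 15.55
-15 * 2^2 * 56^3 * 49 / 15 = -34420736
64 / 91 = 0.70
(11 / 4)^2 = 121 / 16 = 7.56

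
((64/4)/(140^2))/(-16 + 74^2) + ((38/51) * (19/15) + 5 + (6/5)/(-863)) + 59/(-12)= 1.03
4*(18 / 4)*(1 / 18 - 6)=-107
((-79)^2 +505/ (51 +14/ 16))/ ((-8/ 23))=-11932653/ 664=-17970.86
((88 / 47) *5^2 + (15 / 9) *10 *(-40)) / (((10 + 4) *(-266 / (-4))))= -4600 / 6909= -0.67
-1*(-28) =28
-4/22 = -2/11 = -0.18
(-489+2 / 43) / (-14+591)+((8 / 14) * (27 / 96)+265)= 367241139 / 1389416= 264.31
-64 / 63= -1.02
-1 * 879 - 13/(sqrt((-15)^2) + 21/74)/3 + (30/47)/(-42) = -75504502/85869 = -879.30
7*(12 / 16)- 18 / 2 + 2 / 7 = -97 / 28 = -3.46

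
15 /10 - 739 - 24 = -1523 /2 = -761.50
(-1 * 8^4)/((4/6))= -6144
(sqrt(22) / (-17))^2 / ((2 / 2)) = 22 / 289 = 0.08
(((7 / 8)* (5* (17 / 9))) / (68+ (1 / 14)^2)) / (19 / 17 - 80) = -495635 / 321735402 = -0.00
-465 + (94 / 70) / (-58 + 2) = -911447 / 1960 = -465.02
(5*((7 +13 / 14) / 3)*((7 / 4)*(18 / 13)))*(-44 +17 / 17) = -71595 / 52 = -1376.83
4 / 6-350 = -1048 / 3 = -349.33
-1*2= -2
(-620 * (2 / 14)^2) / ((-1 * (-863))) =-620 / 42287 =-0.01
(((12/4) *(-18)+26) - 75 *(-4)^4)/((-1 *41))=19228/41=468.98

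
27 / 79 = 0.34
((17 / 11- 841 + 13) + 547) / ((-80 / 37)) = 56869 / 440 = 129.25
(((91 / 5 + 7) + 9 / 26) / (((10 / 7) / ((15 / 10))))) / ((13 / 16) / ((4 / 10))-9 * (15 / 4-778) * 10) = 278964 / 724719125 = 0.00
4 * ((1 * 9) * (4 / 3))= 48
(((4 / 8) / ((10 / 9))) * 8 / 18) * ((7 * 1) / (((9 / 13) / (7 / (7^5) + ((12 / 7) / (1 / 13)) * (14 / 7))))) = 1391221 / 15435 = 90.13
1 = 1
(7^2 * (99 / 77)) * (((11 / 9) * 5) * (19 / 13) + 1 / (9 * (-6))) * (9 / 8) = 131397 / 208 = 631.72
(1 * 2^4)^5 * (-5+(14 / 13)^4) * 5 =-547299000320 / 28561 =-19162459.31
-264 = -264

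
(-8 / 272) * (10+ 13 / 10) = -113 / 340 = -0.33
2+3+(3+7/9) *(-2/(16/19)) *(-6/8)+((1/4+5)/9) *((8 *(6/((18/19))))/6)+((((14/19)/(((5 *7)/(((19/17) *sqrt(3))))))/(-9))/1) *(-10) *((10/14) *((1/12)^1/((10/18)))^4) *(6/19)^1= 27 *sqrt(3)/9044000+7195/432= 16.66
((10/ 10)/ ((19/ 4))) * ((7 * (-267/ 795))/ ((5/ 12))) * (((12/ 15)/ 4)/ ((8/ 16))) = -59808/ 125875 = -0.48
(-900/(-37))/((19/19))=900/37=24.32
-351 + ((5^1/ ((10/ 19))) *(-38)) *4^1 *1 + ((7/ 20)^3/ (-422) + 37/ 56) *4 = -10589248401/ 5908000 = -1792.36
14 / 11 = 1.27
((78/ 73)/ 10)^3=0.00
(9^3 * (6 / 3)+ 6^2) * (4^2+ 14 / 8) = 53037 / 2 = 26518.50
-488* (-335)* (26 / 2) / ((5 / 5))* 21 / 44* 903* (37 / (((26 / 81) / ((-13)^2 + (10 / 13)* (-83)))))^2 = 6504174765475398769905 / 48334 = 134567276978429237.59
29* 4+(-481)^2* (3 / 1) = 694199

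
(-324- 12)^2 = 112896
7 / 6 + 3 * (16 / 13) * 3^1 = 955 / 78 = 12.24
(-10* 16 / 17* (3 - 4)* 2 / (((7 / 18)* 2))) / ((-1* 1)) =-2880 / 119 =-24.20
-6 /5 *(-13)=15.60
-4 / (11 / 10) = -40 / 11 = -3.64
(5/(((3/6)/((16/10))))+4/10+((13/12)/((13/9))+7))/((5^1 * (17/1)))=483/1700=0.28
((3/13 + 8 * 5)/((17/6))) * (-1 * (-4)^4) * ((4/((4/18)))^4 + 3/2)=-84331365120/221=-381589887.42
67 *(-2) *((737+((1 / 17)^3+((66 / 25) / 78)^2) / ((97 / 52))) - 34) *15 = -1094267984231334 / 774411625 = -1413031.45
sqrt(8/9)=2 * sqrt(2)/3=0.94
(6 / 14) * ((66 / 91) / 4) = 99 / 1274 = 0.08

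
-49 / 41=-1.20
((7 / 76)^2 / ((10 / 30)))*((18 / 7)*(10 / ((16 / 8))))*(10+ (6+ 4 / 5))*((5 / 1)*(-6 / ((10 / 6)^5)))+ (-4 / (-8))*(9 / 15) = -5651427 / 451250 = -12.52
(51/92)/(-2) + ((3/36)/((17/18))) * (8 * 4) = 7965/3128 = 2.55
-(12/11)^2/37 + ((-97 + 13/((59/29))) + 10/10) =-23678395/264143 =-89.64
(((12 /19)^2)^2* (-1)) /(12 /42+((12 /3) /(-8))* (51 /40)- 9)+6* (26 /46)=53501383686 /15697294771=3.41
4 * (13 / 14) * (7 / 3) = 26 / 3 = 8.67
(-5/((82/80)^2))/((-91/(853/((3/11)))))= 75064000/458913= 163.57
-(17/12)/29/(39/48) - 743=-840401/1131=-743.06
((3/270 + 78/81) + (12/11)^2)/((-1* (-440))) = 70703/14374800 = 0.00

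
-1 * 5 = -5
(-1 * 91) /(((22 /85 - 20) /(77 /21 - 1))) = 30940 /2517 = 12.29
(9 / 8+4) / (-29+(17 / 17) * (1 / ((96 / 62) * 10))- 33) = -2460 / 29729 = -0.08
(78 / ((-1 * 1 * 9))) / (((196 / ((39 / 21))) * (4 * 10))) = -169 / 82320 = -0.00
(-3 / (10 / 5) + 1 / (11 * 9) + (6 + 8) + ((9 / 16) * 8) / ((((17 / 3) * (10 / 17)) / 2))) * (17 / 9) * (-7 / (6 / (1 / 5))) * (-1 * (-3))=-895951 / 44550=-20.11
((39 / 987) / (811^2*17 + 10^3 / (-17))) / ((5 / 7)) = 221 / 44668886715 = 0.00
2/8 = 1/4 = 0.25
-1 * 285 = -285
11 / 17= 0.65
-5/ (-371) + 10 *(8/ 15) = 5951/ 1113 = 5.35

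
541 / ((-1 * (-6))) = 541 / 6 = 90.17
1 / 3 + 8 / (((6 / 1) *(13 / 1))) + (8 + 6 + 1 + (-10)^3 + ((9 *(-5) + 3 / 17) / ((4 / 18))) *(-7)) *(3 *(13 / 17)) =11044331 / 11271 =979.89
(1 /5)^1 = 1 /5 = 0.20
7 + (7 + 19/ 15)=229/ 15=15.27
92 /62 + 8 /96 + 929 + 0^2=930.57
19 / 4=4.75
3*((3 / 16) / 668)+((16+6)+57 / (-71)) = 16086079 / 758848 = 21.20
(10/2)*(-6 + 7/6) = -145/6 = -24.17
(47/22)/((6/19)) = 893/132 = 6.77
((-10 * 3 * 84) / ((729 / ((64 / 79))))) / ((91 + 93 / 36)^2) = -0.00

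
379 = 379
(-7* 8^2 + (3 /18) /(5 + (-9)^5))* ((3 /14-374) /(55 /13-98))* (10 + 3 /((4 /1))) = -464266749962431 /24183477696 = -19197.68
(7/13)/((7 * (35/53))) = 53/455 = 0.12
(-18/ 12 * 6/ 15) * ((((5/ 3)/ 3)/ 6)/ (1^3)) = -1/ 18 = -0.06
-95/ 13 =-7.31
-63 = -63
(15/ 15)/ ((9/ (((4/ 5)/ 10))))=2/ 225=0.01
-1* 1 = -1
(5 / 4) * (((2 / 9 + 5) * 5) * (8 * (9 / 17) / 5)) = 470 / 17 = 27.65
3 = 3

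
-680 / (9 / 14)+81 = -976.78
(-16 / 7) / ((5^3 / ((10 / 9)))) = -32 / 1575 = -0.02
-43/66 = -0.65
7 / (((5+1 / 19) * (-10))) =-0.14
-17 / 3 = -5.67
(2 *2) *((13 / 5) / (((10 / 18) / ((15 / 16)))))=351 / 20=17.55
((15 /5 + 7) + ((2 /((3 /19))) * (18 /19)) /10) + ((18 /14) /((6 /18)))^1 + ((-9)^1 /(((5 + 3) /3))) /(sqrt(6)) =527 /35 - 9 * sqrt(6) /16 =13.68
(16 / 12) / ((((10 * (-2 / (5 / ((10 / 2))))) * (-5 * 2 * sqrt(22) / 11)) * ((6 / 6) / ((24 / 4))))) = sqrt(22) / 50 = 0.09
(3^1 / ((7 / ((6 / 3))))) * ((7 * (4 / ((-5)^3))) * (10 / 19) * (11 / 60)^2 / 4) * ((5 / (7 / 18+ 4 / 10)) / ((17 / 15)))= -1089 / 229330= -0.00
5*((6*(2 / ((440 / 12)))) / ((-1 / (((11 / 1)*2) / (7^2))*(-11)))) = 36 / 539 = 0.07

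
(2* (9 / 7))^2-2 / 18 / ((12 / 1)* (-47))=1644673 / 248724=6.61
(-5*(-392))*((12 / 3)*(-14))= -109760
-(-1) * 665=665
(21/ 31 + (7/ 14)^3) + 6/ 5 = 2483/ 1240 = 2.00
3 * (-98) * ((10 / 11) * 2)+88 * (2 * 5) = 3800 / 11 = 345.45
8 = 8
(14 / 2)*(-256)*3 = -5376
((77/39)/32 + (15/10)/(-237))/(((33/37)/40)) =1009915/406692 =2.48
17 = 17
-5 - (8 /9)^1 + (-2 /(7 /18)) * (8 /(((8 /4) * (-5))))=-559 /315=-1.77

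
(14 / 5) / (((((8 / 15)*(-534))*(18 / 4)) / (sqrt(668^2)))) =-1169 / 801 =-1.46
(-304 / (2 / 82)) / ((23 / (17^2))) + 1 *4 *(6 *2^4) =-3593264 / 23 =-156228.87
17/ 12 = 1.42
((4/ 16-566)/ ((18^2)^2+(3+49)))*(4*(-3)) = 219/ 3388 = 0.06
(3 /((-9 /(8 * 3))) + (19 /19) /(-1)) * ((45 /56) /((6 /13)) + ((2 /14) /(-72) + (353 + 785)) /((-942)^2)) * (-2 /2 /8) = 779235461 /397539072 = 1.96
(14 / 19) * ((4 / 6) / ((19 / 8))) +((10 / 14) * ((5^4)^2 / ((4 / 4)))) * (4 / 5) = 1692189068 / 7581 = 223214.49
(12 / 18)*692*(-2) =-2768 / 3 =-922.67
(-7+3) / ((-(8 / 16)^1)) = 8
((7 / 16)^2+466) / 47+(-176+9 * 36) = 1900081 / 12032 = 157.92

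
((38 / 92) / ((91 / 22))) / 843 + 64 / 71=112936375 / 125272329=0.90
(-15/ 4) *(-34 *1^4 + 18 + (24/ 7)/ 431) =180930/ 3017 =59.97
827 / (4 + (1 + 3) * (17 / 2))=827 / 38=21.76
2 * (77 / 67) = 154 / 67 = 2.30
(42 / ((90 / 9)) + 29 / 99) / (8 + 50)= 1112 / 14355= 0.08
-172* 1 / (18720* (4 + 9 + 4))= -43 / 79560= -0.00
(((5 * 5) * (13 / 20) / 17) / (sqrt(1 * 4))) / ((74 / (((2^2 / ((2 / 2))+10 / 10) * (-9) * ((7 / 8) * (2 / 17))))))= -20475 / 684352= -0.03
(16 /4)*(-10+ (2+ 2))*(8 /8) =-24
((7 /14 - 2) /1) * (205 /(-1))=615 /2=307.50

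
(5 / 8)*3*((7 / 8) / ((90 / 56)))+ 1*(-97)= -4607 / 48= -95.98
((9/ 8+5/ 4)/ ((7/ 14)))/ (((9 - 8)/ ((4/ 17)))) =19/ 17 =1.12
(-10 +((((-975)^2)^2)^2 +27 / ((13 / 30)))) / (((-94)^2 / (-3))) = -31849420342828216552736415 / 114868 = -277269738681166352271.62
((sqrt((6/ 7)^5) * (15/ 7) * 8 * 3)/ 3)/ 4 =1080 * sqrt(42)/ 2401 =2.92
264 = 264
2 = 2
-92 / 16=-23 / 4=-5.75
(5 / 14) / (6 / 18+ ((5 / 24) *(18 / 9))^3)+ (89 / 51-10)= -1845527 / 250257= -7.37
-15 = -15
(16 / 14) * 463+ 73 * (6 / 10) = 20053 / 35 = 572.94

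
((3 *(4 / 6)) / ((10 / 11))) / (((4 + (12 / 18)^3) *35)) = 297 / 20300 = 0.01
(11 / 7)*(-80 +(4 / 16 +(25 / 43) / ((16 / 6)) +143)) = 34309 / 344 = 99.74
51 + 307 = 358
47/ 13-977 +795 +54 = -1617/ 13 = -124.38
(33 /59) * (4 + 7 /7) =165 /59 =2.80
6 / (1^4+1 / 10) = 60 / 11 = 5.45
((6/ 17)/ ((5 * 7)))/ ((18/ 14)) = 2/ 255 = 0.01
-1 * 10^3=-1000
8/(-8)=-1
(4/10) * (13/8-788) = -6291/20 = -314.55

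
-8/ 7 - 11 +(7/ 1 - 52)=-400/ 7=-57.14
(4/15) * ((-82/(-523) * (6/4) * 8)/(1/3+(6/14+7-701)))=-13776/19034585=-0.00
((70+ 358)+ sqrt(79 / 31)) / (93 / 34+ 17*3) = 34*sqrt(2449) / 56637+ 14552 / 1827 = 7.99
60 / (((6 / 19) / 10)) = 1900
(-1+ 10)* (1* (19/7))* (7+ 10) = 2907/7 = 415.29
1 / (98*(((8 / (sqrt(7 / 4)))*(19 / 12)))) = 3*sqrt(7) / 7448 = 0.00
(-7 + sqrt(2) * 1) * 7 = -49 + 7 * sqrt(2) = -39.10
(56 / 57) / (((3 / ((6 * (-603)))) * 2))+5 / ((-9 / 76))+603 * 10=922606 / 171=5395.36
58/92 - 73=-3329/46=-72.37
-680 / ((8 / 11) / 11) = -10285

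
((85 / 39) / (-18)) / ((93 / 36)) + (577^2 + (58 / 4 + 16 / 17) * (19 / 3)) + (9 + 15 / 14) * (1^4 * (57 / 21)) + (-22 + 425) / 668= 672178426286869 / 2018222388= 333054.69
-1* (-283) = 283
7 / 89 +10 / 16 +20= 14741 / 712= 20.70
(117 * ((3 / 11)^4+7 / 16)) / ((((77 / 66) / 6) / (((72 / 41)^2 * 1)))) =141631414704 / 172280647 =822.10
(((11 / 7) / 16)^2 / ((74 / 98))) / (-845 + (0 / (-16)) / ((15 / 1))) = -121 / 8003840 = -0.00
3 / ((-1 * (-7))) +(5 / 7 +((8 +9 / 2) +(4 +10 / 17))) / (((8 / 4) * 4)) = 5053 / 1904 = 2.65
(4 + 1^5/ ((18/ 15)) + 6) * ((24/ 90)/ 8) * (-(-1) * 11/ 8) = 143/ 288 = 0.50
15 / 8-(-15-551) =4543 / 8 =567.88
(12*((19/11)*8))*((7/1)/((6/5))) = 10640/11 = 967.27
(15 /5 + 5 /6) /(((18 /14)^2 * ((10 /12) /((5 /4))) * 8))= 1127 /2592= 0.43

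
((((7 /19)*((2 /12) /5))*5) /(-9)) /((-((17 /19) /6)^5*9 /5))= 72979760 /1419857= 51.40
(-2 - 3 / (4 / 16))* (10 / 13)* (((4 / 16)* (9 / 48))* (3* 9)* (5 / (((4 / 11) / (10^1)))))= -779625 / 416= -1874.10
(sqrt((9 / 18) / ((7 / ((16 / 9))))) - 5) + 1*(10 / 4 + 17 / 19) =-61 / 38 + 2*sqrt(14) / 21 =-1.25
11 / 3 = 3.67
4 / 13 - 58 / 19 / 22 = 459 / 2717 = 0.17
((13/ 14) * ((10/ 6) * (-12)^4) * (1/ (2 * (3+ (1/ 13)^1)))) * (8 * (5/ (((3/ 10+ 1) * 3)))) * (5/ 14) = 936000/ 49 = 19102.04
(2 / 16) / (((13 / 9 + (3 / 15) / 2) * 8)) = 45 / 4448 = 0.01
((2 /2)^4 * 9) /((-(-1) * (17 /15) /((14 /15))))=126 /17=7.41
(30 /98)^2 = 225 /2401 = 0.09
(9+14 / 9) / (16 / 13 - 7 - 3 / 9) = -1235 / 714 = -1.73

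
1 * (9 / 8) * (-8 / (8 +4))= -3 / 4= -0.75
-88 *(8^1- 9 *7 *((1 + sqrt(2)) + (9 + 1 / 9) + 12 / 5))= 76498.00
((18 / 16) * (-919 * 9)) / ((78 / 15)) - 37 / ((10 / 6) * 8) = -1863861 / 1040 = -1792.17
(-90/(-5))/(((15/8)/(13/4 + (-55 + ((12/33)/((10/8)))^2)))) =-7501812/15125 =-495.99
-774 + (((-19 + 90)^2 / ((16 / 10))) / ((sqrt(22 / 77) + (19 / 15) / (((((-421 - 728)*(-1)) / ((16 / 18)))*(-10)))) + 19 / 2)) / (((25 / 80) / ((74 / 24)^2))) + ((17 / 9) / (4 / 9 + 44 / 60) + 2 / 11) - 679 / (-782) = 12917892109240156523122775 / 1381567429226588087836 - 461238168725780625*sqrt(14) / 3030377817415406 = 8780.67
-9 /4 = -2.25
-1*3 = -3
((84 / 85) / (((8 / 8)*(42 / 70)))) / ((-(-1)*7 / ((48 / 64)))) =3 / 17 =0.18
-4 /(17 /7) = -1.65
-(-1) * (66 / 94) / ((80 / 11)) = 363 / 3760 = 0.10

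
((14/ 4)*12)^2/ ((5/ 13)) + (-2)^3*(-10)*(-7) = 20132/ 5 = 4026.40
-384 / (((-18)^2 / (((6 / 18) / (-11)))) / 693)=24.89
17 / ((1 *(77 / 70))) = 170 / 11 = 15.45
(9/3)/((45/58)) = 58/15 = 3.87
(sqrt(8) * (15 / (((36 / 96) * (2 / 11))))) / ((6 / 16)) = 3520 * sqrt(2) / 3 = 1659.34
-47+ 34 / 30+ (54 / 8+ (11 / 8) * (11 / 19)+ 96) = 131509 / 2280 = 57.68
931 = 931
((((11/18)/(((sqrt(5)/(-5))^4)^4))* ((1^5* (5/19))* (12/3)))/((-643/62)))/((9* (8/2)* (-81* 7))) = 666015625/561090159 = 1.19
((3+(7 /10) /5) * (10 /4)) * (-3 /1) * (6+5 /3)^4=-43935037 /540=-81361.18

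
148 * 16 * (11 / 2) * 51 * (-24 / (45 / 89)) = -157642496 / 5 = -31528499.20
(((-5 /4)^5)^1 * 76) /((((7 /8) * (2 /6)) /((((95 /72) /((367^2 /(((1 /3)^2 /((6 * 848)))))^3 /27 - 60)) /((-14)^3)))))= 5640625 /128187248214908329323523158352748544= 0.00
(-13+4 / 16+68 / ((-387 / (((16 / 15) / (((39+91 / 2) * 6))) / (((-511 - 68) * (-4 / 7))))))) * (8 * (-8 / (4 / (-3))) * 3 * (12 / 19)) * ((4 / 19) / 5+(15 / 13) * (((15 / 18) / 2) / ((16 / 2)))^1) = -351020769924209 / 2961935092350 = -118.51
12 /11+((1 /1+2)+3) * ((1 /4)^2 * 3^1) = 195 /88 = 2.22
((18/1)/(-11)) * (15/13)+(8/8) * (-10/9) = -3860/1287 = -3.00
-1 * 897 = -897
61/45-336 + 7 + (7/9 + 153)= -2608/15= -173.87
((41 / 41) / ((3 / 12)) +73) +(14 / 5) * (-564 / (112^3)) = 9658739 / 125440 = 77.00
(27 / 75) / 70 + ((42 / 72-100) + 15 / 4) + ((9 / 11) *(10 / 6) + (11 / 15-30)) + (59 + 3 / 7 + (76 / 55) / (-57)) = -3705253 / 57750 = -64.16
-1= -1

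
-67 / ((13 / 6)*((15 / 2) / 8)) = -32.98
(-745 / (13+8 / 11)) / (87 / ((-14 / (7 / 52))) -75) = 77480 / 108267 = 0.72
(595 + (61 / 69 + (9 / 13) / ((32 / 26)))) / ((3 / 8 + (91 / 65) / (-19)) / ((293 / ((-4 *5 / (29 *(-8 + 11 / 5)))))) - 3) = -3082888567019 / 15505645224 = -198.82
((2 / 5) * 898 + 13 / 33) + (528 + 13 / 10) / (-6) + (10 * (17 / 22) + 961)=272823 / 220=1240.10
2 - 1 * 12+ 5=-5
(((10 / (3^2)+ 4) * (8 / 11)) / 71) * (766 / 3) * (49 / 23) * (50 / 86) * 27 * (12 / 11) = 180163200 / 369413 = 487.70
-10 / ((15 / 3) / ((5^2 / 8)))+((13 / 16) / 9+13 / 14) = -5273 / 1008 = -5.23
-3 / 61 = -0.05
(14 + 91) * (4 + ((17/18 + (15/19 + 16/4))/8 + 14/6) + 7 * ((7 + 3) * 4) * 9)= 241990315/912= 265340.26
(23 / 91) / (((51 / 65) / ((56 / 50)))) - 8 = -1948 / 255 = -7.64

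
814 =814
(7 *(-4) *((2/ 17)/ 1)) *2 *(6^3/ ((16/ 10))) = -15120/ 17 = -889.41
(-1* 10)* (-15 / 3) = 50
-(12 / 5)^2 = -144 / 25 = -5.76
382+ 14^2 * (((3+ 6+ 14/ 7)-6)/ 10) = 480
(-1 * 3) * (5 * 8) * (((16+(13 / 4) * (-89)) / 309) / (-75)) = -2186 / 1545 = -1.41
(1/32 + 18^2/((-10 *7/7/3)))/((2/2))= -15547/160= -97.17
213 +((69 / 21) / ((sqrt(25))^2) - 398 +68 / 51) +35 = -77981 / 525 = -148.54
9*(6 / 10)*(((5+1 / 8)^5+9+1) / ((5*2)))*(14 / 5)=21958753509 / 4096000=5361.02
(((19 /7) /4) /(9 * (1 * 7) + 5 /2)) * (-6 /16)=-57 /14672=-0.00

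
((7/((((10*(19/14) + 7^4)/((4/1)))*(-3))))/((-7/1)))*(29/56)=0.00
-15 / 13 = -1.15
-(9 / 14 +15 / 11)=-309 / 154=-2.01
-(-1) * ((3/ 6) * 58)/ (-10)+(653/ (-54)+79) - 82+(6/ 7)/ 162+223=64579/ 315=205.01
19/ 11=1.73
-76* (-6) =456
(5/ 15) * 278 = 278/ 3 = 92.67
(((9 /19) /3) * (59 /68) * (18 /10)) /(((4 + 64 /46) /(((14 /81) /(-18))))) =-0.00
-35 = -35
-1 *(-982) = 982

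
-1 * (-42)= 42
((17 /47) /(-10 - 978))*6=-51 /23218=-0.00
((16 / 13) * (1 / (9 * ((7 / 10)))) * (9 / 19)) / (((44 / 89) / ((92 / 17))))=327520 / 323323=1.01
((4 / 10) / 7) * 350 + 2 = 22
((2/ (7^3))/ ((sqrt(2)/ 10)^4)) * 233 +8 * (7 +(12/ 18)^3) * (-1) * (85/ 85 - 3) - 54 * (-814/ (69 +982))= 34602555452/ 9733311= 3555.07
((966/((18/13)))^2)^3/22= 84065029561654499449/16038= 5241615510765338.54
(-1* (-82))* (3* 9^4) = 1614006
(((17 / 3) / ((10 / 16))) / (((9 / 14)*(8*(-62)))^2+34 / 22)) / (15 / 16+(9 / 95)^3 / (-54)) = 201116854400 / 2114285846960619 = 0.00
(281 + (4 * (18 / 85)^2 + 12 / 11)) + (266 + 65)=48739656 / 79475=613.27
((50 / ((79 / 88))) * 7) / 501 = 30800 / 39579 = 0.78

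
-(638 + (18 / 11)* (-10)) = -6838 / 11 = -621.64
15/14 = 1.07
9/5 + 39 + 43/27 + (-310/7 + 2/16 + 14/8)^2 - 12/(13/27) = 9995443499/5503680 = 1816.14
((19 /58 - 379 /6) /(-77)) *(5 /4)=355 /348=1.02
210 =210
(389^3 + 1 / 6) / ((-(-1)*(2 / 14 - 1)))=-2472282505 / 36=-68674514.03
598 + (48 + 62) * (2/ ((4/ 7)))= 983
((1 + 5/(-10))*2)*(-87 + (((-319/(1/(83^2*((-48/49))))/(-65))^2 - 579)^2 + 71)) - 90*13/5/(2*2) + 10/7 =247617855412943869083823772976777/205810601701250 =1203134597373075707.97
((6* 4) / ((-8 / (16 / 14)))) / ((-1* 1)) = 24 / 7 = 3.43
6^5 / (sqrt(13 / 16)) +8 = 8 +31104 * sqrt(13) / 13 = 8634.70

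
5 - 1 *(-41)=46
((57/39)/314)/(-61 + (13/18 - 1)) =-0.00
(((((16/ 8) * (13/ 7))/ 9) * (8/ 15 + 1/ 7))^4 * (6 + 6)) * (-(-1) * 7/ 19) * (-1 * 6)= -0.16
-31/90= -0.34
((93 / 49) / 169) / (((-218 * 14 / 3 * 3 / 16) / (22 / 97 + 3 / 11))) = -15252 / 518595077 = -0.00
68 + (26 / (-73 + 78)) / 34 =5793 / 85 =68.15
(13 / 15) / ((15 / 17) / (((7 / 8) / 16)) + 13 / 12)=6188 / 122935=0.05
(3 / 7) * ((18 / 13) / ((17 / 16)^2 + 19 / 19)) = 13824 / 49595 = 0.28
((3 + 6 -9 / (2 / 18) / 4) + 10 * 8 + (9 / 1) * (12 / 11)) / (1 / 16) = 13828 / 11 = 1257.09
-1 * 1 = -1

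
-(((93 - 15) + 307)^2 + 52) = -148277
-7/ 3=-2.33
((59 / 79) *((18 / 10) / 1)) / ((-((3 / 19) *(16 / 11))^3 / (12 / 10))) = -538630411 / 4044800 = -133.17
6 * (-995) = -5970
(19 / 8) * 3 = 57 / 8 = 7.12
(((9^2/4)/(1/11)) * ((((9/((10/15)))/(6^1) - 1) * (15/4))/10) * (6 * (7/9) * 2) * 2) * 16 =31185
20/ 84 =5/ 21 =0.24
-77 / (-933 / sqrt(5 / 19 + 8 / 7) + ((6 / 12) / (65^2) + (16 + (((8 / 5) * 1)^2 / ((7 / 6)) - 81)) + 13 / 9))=-250391942559608850 / 32610706021988087753 + 20359489572922500 * sqrt(24871) / 32610706021988087753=0.09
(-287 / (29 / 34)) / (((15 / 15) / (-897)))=8752926 / 29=301825.03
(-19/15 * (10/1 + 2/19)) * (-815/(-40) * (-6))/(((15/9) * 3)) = 7824/25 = 312.96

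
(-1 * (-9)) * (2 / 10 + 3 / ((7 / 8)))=1143 / 35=32.66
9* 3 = 27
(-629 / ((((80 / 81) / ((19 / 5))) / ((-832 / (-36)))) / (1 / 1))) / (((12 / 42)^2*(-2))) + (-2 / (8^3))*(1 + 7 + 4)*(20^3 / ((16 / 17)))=136870791 / 400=342176.98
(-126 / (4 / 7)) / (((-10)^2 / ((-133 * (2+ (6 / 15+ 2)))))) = 645183 / 500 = 1290.37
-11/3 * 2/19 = -22/57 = -0.39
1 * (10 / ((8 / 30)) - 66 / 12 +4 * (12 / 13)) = 464 / 13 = 35.69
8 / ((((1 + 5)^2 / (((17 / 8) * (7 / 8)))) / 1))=119 / 288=0.41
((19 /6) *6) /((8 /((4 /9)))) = 19 /18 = 1.06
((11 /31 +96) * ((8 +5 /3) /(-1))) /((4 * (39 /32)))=-692984 /3627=-191.06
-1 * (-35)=35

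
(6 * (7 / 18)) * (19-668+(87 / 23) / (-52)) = -5434037 / 3588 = -1514.50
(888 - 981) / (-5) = 93 / 5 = 18.60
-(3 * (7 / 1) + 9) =-30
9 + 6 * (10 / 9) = 47 / 3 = 15.67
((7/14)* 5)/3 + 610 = 3665/6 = 610.83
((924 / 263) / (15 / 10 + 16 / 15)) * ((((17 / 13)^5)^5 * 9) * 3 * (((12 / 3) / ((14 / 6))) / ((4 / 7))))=90671.54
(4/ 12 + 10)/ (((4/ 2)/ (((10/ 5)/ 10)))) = 31/ 30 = 1.03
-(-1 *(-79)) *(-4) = 316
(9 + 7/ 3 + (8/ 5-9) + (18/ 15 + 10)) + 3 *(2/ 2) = 272/ 15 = 18.13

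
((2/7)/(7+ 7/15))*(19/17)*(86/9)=0.41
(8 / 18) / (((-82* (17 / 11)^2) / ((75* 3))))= -6050 / 11849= -0.51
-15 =-15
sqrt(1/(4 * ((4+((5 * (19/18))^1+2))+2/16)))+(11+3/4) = 3 * sqrt(1642)/821+47/4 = 11.90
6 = 6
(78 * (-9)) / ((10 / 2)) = -702 / 5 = -140.40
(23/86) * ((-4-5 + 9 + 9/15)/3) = 23/430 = 0.05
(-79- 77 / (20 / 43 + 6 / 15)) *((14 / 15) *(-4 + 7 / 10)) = 2406173 / 4650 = 517.46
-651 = -651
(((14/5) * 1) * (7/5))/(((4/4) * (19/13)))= 1274/475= 2.68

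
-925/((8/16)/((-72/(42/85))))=1887000/7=269571.43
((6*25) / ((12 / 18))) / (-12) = -75 / 4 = -18.75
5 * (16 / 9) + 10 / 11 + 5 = 1465 / 99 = 14.80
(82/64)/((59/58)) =1189/944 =1.26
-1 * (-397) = 397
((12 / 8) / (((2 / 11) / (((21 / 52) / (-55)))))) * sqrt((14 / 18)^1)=-21 * sqrt(7) / 1040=-0.05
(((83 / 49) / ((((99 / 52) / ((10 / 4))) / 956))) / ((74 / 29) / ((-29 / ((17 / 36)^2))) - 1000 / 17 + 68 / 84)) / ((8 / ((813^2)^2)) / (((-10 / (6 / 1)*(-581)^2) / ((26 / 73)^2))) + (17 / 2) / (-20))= 3178978642802319934378460969157120 / 36872976069075017395571236071839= 86.21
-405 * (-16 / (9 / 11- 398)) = -71280 / 4369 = -16.31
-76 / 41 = -1.85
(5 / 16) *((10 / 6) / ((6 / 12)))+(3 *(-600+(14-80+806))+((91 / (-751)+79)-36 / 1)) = 8361703 / 18024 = 463.92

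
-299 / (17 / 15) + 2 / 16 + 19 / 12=-106943 / 408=-262.12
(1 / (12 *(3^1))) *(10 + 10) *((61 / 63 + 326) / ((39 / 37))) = 3810815 / 22113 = 172.33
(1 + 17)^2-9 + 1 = 316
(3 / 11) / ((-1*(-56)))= 3 / 616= 0.00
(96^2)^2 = 84934656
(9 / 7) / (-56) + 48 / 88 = 2253 / 4312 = 0.52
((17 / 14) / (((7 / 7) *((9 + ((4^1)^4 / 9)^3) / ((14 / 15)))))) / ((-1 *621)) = -9 / 113537315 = -0.00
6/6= 1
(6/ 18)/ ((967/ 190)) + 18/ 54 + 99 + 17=337673/ 2901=116.40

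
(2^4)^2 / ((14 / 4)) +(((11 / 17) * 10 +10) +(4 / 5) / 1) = 53796 / 595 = 90.41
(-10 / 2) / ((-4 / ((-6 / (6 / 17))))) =-85 / 4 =-21.25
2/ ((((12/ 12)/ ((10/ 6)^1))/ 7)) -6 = 52/ 3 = 17.33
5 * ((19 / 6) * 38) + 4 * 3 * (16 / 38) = 34583 / 57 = 606.72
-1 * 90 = -90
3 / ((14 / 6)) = 9 / 7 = 1.29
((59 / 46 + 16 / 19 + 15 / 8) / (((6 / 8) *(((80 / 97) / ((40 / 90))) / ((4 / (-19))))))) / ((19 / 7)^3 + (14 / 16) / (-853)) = -529119758972 / 17487393963525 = -0.03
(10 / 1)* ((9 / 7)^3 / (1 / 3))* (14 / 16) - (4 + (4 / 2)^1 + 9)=7995 / 196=40.79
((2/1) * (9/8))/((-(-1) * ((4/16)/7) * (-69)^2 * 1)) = 0.01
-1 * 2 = -2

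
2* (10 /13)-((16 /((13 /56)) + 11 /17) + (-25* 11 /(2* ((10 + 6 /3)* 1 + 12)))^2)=-51353765 /509184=-100.86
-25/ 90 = -5/ 18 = -0.28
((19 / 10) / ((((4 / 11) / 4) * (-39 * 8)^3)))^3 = -9129329 / 28015046403892080279552000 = -0.00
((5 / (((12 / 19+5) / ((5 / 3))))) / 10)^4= 0.00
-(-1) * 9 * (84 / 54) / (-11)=-14 / 11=-1.27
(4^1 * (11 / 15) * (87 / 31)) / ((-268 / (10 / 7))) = -638 / 14539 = -0.04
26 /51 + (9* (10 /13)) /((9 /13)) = 536 /51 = 10.51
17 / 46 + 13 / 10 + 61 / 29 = 12583 / 3335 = 3.77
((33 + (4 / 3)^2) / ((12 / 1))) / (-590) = -313 / 63720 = -0.00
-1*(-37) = 37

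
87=87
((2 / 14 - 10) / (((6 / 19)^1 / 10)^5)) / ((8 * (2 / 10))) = -889848078125 / 4536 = -196174620.40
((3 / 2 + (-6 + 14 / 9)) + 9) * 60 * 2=726.67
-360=-360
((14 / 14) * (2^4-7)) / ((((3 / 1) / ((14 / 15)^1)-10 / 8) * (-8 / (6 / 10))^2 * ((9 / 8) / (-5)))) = -0.11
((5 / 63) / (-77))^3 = -125 / 114154707051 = -0.00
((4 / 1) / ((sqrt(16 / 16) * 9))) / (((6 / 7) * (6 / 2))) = 14 / 81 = 0.17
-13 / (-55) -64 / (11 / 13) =-377 / 5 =-75.40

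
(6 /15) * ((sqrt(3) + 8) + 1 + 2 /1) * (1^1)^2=2 * sqrt(3) /5 + 22 /5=5.09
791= 791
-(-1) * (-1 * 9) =-9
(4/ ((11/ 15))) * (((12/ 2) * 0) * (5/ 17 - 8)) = 0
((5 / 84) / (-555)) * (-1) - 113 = -1053611 / 9324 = -113.00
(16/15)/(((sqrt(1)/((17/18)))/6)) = 272/45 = 6.04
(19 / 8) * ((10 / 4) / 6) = 95 / 96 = 0.99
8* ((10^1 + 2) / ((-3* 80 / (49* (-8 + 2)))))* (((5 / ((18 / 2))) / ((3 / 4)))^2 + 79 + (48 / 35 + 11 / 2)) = 61740266 / 6075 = 10163.01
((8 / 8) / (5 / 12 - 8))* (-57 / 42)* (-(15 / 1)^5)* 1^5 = -86568750 / 637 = -135900.71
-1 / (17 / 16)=-16 / 17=-0.94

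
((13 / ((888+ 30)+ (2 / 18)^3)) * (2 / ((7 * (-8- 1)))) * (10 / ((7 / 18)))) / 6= -63180 / 32791927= -0.00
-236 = -236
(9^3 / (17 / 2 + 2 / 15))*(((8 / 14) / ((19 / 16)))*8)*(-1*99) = -1108546560 / 34447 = -32181.22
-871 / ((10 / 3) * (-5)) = 2613 / 50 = 52.26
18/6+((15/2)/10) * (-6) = -3/2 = -1.50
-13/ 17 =-0.76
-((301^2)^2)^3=-553092726310835924575445943601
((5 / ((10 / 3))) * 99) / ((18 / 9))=297 / 4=74.25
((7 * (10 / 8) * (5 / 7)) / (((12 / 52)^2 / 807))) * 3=1136525 / 4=284131.25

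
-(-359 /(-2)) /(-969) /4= 359 /7752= 0.05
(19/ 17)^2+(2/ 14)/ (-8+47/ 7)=2960/ 2601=1.14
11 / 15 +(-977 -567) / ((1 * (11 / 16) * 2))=-185159 / 165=-1122.18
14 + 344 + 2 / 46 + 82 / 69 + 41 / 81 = 670192 / 1863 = 359.74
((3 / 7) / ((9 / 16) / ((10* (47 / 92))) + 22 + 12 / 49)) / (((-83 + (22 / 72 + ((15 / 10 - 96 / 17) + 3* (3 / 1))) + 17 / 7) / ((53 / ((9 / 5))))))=-4980007200 / 665309883667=-0.01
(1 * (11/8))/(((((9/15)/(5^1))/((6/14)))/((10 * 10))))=491.07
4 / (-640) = -1 / 160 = -0.01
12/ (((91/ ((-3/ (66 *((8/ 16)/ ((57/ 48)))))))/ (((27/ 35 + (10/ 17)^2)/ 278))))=-0.00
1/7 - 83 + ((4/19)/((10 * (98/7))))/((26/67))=-1432533/17290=-82.85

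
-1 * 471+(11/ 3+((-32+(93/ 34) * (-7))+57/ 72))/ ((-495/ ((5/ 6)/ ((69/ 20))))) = -1968954167/ 4180572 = -470.98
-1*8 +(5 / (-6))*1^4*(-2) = -19 / 3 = -6.33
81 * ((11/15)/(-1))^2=1089/25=43.56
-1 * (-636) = 636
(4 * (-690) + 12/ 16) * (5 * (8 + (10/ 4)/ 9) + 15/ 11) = -31142735/ 264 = -117964.91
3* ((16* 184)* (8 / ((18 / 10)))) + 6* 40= 118480 / 3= 39493.33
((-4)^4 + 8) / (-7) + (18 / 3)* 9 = 114 / 7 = 16.29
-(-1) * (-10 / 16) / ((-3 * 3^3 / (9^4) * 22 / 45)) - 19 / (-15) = 276719 / 2640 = 104.82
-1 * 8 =-8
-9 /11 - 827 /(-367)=5794 /4037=1.44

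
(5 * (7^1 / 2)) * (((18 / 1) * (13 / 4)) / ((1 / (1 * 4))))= 4095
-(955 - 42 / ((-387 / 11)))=-123349 / 129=-956.19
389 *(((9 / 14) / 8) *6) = 10503 / 56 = 187.55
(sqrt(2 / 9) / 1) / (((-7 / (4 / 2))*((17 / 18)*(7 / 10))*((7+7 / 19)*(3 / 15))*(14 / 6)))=-1710*sqrt(2) / 40817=-0.06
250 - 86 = 164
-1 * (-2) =2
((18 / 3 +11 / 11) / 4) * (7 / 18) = 49 / 72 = 0.68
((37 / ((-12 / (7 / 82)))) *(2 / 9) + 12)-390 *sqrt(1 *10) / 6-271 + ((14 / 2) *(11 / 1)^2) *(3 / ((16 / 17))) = 2235.21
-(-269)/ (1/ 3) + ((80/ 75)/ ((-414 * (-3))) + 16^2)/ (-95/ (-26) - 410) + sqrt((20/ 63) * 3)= 2 * sqrt(105)/ 21 + 79357269977/ 98412975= 807.35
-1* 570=-570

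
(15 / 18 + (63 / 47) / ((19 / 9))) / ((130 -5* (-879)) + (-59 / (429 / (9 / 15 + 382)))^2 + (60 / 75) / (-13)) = 12065421225 / 59935150007764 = 0.00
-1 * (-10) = 10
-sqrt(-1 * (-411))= -sqrt(411)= -20.27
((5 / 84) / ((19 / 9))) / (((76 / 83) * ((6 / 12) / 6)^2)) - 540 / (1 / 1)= -1353375 / 2527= -535.57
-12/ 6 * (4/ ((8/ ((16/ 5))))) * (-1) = 16/ 5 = 3.20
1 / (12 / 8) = 2 / 3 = 0.67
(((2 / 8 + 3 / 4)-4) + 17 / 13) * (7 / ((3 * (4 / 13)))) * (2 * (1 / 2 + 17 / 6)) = -770 / 9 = -85.56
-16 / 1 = -16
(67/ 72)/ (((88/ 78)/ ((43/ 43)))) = 871/ 1056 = 0.82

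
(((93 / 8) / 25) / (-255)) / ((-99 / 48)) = 62 / 70125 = 0.00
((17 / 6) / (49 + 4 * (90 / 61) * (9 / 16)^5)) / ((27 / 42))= 951451648 / 10649648151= 0.09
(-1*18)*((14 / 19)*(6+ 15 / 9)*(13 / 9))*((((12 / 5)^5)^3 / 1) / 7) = -6142265934401765376 / 579833984375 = -10593145.80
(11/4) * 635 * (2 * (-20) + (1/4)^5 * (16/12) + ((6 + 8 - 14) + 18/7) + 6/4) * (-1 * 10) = 6745589125/10752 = 627379.94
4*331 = 1324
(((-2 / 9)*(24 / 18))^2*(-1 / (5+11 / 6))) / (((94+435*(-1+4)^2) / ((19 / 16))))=-8 / 2102193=-0.00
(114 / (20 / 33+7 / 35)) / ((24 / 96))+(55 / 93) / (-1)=367895 / 651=565.12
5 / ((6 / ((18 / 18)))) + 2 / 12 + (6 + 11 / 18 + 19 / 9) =175 / 18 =9.72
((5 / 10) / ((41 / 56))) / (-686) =-2 / 2009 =-0.00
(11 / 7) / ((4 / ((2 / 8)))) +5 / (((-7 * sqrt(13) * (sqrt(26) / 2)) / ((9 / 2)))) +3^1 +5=907 / 112- 45 * sqrt(2) / 182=7.75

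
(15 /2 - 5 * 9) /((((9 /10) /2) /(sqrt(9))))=-250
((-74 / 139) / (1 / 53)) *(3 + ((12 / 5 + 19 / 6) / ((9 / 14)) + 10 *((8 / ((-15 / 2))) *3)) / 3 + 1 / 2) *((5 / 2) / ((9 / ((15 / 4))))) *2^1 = 33993935 / 135108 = 251.61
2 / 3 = 0.67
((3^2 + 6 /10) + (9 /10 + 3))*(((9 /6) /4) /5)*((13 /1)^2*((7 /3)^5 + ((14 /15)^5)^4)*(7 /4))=27306806215829347729572333283 /1313681671142578125000000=20786.47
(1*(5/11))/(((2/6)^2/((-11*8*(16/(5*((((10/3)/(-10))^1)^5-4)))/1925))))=279936/1873025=0.15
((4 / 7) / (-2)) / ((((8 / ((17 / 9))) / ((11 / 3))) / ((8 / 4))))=-187 / 378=-0.49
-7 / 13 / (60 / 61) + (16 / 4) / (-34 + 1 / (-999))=-17620789 / 26494260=-0.67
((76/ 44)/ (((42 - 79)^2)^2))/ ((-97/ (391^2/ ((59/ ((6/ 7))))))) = -17428434/ 825888402031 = -0.00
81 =81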